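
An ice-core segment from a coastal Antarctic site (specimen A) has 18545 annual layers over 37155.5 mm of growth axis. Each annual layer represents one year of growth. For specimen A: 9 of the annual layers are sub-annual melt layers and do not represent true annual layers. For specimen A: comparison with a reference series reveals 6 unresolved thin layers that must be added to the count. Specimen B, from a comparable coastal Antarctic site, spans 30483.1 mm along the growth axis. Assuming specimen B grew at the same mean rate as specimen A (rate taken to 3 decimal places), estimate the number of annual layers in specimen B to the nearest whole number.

Specimen A: adjusted count: 18545 − 9 + 6 = 18542 annual layers.
A: Mean rate = 37155.5 mm / 18542 years ≈ 2.004 mm/year.
For B, 30483.1 / 2.004 = 15211.13 years ≈ 15211 annual layers.

15211 annual layers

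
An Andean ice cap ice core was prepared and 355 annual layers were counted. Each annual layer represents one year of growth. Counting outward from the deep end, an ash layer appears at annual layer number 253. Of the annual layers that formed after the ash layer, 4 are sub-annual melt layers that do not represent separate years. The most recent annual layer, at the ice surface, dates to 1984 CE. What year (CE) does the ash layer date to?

1886 CE

355 − 253 = 102 annual layers lie beyond the ash layer toward the ice surface.
Excluding 4 false annual layers: 102 − 4 = 98.
The annual layer at the ice surface is 1984 CE, so the ash layer dates to 1984 − 98 = 1886 CE.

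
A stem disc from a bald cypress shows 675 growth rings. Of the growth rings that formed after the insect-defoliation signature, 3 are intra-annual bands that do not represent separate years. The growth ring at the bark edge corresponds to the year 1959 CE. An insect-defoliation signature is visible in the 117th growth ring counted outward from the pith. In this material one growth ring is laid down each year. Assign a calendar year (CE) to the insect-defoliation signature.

1404 CE

675 − 117 = 558 growth rings lie beyond the insect-defoliation signature toward the bark edge.
558 − 3 false = 555 true growth rings after the insect-defoliation signature.
Counting back 555 years from 1959 CE places the insect-defoliation signature in 1959 − 555 = 1404 CE.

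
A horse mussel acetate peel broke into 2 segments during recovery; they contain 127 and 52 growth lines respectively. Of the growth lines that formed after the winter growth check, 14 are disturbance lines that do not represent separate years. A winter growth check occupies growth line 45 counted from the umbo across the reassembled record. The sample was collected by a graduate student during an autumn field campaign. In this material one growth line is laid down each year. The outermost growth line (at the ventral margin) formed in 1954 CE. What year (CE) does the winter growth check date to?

1834 CE

Total growth lines = 127 + 52 = 179.
179 − 45 = 134 growth lines lie beyond the winter growth check toward the ventral margin.
Removing the 14 false growth lines leaves 134 − 14 = 120 true growth lines beyond the winter growth check.
Counting back 120 years from 1954 CE places the winter growth check in 1954 − 120 = 1834 CE.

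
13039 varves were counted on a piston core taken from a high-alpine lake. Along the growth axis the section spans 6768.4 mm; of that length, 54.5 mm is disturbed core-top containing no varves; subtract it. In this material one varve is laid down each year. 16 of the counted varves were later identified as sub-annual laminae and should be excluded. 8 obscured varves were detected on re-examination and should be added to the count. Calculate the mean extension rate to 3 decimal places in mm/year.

0.515 mm/year

Correcting the raw count gives 13039 − 16 + 8 = 13031 true varves.
Net length = 6768.4 − 54.5 = 6713.9 mm.
6713.9 mm over 13031 years gives 6713.9 / 13031 ≈ 0.515 mm/year.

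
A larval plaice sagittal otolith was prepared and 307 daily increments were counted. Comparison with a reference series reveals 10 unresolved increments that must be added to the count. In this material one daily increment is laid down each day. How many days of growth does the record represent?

After corrections the count is 307 + 10 = 317 daily increments.
At one daily increment per day, that is 317 days.

317 days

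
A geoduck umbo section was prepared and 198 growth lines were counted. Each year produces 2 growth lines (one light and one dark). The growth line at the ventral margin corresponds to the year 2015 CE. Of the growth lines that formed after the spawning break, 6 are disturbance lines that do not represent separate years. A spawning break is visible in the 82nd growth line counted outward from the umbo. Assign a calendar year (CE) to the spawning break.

Between growth line 82 and the ventral margin there are 198 − 82 = 116 growth lines.
Excluding 6 false growth lines: 116 − 6 = 110.
With 2 growth lines per year, 110 / 2 = 55 years.
2015 − 55 = 1960 CE.

1960 CE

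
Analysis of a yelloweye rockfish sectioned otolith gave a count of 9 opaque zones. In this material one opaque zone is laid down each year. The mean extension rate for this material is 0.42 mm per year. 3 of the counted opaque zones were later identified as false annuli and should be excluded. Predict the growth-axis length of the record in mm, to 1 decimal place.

2.5 mm

After corrections the count is 9 − 3 = 6 opaque zones.
Predicted length = 0.42 mm/year × 6 years = 2.5 mm.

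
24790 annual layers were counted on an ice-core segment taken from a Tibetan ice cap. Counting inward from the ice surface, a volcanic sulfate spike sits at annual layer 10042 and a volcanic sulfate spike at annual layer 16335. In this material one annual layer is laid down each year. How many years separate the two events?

6293 years

The two markers are separated by 16335 − 10042 = 6293 annual layers.
At one annual layer per year, 6293 years elapsed between them.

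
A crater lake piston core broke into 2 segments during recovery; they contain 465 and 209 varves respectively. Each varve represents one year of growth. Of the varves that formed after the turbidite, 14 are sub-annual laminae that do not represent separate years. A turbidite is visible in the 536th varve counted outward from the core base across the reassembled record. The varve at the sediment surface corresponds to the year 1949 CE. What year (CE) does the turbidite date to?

Total varves = 465 + 209 = 674.
674 − 536 = 138 varves lie beyond the turbidite toward the sediment surface.
Removing the 14 false varves leaves 138 − 14 = 124 true varves beyond the turbidite.
The varve at the sediment surface is 1949 CE, so the turbidite dates to 1949 − 124 = 1825 CE.

1825 CE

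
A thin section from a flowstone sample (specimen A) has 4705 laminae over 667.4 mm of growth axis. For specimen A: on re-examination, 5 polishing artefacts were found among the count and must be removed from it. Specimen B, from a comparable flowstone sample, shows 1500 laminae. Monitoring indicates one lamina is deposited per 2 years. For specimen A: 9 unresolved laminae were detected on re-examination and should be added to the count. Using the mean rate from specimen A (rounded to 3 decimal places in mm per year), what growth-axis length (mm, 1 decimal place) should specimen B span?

213.0 mm

Specimen A: true lamina count = 4705 − 5 + 9 = 4709.
Specimen A: multiplying by 2 years per lamina: 4709 × 2 = 9418 years.
A: 667.4 mm over 9418 years gives 667.4 / 9418 ≈ 0.071 mm per year.
Specimen B: 1500 laminae at 2 years each span 1500 × 2 = 3000 years. B's length ≈ 0.071 × 3000 = 213.0 mm.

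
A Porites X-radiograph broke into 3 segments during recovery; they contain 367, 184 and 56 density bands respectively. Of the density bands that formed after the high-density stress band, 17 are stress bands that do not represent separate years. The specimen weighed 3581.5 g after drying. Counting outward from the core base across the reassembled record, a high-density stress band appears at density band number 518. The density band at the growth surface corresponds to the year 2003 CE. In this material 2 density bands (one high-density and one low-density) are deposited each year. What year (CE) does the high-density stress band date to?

1967 CE

Total density bands = 367 + 184 + 56 = 607.
607 − 518 = 89 density bands lie beyond the high-density stress band toward the growth surface.
89 − 17 false = 72 true density bands after the high-density stress band.
Dividing by 2 density bands per year: 72 / 2 = 36 years.
The density band at the growth surface is 2003 CE, so the high-density stress band dates to 2003 − 36 = 1967 CE.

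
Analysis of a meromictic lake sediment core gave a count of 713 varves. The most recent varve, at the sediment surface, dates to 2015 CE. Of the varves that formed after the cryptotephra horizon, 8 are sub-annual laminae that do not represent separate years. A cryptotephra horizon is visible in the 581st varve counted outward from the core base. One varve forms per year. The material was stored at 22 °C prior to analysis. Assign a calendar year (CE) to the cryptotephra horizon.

The cryptotephra horizon sits at varve 581 from the core base, so 713 − 581 = 132 varves formed after it.
Excluding 8 false varves: 132 − 8 = 124.
2015 − 124 = 1891 CE.

1891 CE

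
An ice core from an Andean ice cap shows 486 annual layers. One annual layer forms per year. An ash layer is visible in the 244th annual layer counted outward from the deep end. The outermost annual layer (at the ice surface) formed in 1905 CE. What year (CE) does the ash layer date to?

486 − 244 = 242 annual layers lie beyond the ash layer toward the ice surface.
Counting back 242 years from 1905 CE places the ash layer in 1905 − 242 = 1663 CE.

1663 CE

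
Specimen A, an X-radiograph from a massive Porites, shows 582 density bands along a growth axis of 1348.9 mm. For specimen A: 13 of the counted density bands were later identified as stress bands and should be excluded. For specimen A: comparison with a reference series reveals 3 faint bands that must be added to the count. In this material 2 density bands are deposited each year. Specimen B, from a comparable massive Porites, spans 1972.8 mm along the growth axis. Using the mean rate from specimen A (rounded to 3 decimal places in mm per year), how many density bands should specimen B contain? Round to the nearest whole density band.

837 density bands

Specimen A: true density band count = 582 − 13 + 3 = 572.
Specimen A: with 2 density bands per year, 572 / 2 = 286 years.
A: Mean rate = 1348.9 mm / 286 years ≈ 4.716 mm/yr.
For B, 1972.8 / 4.716 = 418.32 years; at 2 density bands per year that is 418.32 × 2 ≈ 837 density bands.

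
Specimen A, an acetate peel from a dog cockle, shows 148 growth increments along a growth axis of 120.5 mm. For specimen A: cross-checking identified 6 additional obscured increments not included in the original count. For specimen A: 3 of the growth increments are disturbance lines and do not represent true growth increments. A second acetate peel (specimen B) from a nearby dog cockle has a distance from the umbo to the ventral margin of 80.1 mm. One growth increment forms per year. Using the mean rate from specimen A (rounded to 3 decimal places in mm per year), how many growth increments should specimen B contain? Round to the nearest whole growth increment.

100 growth increments

Specimen A: after corrections the count is 148 − 3 + 6 = 151 growth increments.
A: Extension rate ≈ 120.5 / 151 = 0.798 mm/year.
B spans 80.1 / 0.798 = 100.38 years ≈ 100 growth increments.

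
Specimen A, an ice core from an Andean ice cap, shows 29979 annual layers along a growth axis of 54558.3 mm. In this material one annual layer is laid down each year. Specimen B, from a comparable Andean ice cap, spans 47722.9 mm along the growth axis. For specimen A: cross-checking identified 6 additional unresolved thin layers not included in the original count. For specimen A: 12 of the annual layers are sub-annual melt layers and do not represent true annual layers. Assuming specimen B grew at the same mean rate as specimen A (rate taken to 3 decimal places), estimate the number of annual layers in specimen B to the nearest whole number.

26221 annual layers

Specimen A: after corrections the count is 29979 − 12 + 6 = 29973 annual layers.
A: Extension rate ≈ 54558.3 / 29973 = 1.820 mm per year.
For B, 47722.9 / 1.820 = 26221.37 years ≈ 26221 annual layers.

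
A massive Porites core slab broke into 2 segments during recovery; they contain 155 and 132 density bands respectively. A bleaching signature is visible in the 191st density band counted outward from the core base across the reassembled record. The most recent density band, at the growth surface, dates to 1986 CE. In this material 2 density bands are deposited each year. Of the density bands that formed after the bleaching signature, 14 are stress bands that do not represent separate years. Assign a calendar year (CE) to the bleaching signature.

1945 CE

Total density bands = 155 + 132 = 287.
The bleaching signature sits at density band 191 from the core base, so 287 − 191 = 96 density bands formed after it.
96 − 14 false = 82 true density bands after the bleaching signature.
With 2 density bands per year, 82 / 2 = 41 years.
Counting back 41 years from 1986 CE places the bleaching signature in 1986 − 41 = 1945 CE.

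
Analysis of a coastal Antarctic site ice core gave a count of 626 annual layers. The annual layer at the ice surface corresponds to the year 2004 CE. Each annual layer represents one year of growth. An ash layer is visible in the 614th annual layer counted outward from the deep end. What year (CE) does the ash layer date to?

1992 CE

Between annual layer 614 and the ice surface there are 626 − 614 = 12 annual layers.
The annual layer at the ice surface is 2004 CE, so the ash layer dates to 2004 − 12 = 1992 CE.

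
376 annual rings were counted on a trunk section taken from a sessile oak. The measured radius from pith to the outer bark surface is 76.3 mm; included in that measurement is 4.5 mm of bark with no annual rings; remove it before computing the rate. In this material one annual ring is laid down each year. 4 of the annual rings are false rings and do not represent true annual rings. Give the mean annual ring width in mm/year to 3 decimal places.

True annual ring count = 376 − 4 = 372.
Removing the 4.5 mm offcut leaves 76.3 − 4.5 = 71.8 mm.
Mean rate = 71.8 mm / 372 years ≈ 0.193 mm/year.

0.193 mm/year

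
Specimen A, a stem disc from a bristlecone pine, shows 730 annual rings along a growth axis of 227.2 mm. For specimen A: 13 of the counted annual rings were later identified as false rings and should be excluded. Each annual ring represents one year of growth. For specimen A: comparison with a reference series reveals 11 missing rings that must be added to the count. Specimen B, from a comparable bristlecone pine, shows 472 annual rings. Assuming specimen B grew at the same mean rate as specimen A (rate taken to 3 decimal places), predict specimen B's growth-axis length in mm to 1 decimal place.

Specimen A: true annual ring count = 730 − 13 + 11 = 728.
A: Extension rate ≈ 227.2 / 728 = 0.312 mm/year.
For B, 0.312 mm/year × 472 years = 147.3 mm.

147.3 mm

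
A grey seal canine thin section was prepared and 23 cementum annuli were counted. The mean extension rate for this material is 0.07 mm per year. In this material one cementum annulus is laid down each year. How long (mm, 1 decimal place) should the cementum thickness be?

1.6 mm

23 years of growth are recorded.
Predicted length = 0.07 mm/year × 23 years = 1.6 mm.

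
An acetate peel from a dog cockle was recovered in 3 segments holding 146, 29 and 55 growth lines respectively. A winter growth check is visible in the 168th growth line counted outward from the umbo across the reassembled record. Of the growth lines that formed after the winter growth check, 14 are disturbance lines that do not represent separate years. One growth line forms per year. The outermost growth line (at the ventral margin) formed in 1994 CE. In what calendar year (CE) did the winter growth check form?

1946 CE

Total growth lines = 146 + 29 + 55 = 230.
Between growth line 168 and the ventral margin there are 230 − 168 = 62 growth lines.
Excluding 14 false growth lines: 62 − 14 = 48.
Counting back 48 years from 1994 CE places the winter growth check in 1994 − 48 = 1946 CE.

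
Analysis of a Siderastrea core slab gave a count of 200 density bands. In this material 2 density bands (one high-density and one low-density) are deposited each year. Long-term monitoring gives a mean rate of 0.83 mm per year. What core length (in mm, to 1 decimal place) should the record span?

83.0 mm

With 2 density bands per year, 200 / 2 = 100 years.
100 years at 0.83 mm/year gives 0.83 × 100 = 83.0 mm.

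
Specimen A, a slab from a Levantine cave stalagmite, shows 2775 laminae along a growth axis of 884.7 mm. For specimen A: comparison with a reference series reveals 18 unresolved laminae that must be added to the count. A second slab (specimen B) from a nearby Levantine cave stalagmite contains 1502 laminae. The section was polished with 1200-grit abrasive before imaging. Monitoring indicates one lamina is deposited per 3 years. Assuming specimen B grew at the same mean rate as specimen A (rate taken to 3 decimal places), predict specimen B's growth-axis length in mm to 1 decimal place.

477.6 mm

Specimen A: correcting the raw count gives 2775 + 18 = 2793 true laminae.
Specimen A: multiplying by 3 years per lamina: 2793 × 3 = 8379 years.
A: Mean rate = 884.7 mm / 8379 years ≈ 0.106 mm per year.
Specimen B: multiplying by 3 years per lamina: 1502 × 3 = 4506 years. For B, 0.106 mm/year × 4506 years = 477.6 mm.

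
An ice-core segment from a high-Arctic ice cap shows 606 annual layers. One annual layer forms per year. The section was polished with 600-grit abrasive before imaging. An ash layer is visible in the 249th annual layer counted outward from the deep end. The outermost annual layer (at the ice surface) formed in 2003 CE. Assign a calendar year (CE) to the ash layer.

1646 CE

606 − 249 = 357 annual layers lie beyond the ash layer toward the ice surface.
The annual layer at the ice surface is 2003 CE, so the ash layer dates to 2003 − 357 = 1646 CE.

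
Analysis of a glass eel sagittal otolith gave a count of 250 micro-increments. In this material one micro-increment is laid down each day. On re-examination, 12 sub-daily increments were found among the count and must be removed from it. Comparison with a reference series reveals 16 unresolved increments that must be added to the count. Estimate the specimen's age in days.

After corrections the count is 250 − 12 + 16 = 254 micro-increments.
With a one-to-one micro-increment periodicity this is 254 days.

254 days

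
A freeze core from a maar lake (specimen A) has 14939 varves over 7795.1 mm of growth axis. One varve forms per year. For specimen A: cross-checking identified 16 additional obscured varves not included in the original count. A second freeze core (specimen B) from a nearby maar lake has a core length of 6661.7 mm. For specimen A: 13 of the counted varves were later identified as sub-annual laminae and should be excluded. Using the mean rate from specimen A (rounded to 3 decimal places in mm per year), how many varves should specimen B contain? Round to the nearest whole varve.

12762 varves

Specimen A: after corrections the count is 14939 − 13 + 16 = 14942 varves.
A: Mean rate = 7795.1 mm / 14942 years ≈ 0.522 mm/year.
For B, 6661.7 / 0.522 = 12761.88 years ≈ 12762 varves.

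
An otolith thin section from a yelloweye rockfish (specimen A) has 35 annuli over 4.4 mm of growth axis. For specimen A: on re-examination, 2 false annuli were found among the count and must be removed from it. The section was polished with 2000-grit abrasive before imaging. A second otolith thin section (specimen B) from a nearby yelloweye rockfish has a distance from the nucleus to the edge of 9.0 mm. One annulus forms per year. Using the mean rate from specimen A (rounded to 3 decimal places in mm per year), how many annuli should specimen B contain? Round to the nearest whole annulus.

Specimen A: true annulus count = 35 − 2 = 33.
A: Mean rate = 4.4 mm / 33 years ≈ 0.133 mm/year.
For B, 9.0 / 0.133 = 67.67 years ≈ 68 annuli.

68 annuli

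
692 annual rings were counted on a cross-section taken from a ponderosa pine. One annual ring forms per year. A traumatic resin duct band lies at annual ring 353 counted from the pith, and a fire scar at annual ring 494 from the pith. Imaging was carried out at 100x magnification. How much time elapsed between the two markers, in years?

Separation: 494 − 353 = 141 annual rings.
One annual ring per year makes the interval 141 years.

141 yr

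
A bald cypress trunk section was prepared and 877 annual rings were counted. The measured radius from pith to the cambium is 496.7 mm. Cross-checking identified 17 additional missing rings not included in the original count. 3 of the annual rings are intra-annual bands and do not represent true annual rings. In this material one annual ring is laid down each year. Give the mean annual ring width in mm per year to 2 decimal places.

Correcting the raw count gives 877 − 3 + 17 = 891 true annual rings.
496.7 mm over 891 years gives 496.7 / 891 ≈ 0.56 mm per year.

0.56 mm per year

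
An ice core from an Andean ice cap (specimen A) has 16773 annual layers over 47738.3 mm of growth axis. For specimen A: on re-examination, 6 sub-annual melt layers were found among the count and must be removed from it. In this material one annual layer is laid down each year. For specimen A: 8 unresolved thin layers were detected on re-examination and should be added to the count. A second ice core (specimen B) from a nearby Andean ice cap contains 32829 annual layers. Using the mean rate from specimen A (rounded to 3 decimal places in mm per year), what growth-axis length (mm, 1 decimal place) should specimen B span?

93431.3 mm

Specimen A: true annual layer count = 16773 − 6 + 8 = 16775.
A: Mean rate = 47738.3 mm / 16775 years ≈ 2.846 mm per year.
Length of B = 2.846 × 32829 = 93431.3 mm.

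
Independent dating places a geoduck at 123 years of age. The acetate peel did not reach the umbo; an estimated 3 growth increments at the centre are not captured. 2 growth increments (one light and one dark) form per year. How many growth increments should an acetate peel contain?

243 growth increments

With 2 growth increments per year, 123 years would produce 123 × 2 = 246 growth increments.
246 − 3 missed = 243 growth increments expected in the prepared section.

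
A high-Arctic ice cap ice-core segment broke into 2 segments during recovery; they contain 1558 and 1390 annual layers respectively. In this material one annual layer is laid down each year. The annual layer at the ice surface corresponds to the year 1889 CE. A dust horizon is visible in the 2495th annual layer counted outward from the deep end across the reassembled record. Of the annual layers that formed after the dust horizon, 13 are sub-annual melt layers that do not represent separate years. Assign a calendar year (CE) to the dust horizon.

Total annual layers = 1558 + 1390 = 2948.
2948 − 2495 = 453 annual layers lie beyond the dust horizon toward the ice surface.
453 − 13 false = 440 true annual layers after the dust horizon.
The annual layer at the ice surface is 1889 CE, so the dust horizon dates to 1889 − 440 = 1449 CE.

1449 CE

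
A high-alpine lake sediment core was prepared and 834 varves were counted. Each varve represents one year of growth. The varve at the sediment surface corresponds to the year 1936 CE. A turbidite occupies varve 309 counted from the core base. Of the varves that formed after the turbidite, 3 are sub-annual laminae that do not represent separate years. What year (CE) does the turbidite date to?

1414 CE

Between varve 309 and the sediment surface there are 834 − 309 = 525 varves.
Removing the 3 false varves leaves 525 − 3 = 522 true varves beyond the turbidite.
Counting back 522 years from 1936 CE places the turbidite in 1936 − 522 = 1414 CE.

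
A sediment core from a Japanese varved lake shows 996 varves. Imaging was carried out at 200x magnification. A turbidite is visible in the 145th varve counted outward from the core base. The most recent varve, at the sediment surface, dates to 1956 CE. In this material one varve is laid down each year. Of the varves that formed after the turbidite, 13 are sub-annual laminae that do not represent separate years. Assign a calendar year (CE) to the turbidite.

The turbidite sits at varve 145 from the core base, so 996 − 145 = 851 varves formed after it.
Excluding 13 false varves: 851 − 13 = 838.
The varve at the sediment surface is 1956 CE, so the turbidite dates to 1956 − 838 = 1118 CE.

1118 CE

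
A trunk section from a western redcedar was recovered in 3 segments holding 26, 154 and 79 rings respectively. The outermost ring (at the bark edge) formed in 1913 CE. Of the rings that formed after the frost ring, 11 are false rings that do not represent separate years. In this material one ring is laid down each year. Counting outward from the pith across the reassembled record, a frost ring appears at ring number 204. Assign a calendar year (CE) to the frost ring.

Total rings = 26 + 154 + 79 = 259.
Between ring 204 and the bark edge there are 259 − 204 = 55 rings.
Excluding 11 false rings: 55 − 11 = 44.
Counting back 44 years from 1913 CE places the frost ring in 1913 − 44 = 1869 CE.

1869 CE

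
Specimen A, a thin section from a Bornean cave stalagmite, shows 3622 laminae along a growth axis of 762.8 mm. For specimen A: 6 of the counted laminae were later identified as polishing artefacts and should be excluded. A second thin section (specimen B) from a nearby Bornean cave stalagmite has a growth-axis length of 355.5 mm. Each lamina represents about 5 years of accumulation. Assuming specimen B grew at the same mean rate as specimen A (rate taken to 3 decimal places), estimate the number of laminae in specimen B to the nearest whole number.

1693 laminae

Specimen A: true lamina count = 3622 − 6 = 3616.
Specimen A: multiplying by 5 years per lamina: 3616 × 5 = 18080 years.
A: Mean rate = 762.8 mm / 18080 years ≈ 0.042 mm/yr.
For B, 355.5 / 0.042 = 8464.29 years; at 5 years per lamina that is 8464.29 / 5 ≈ 1693 laminae.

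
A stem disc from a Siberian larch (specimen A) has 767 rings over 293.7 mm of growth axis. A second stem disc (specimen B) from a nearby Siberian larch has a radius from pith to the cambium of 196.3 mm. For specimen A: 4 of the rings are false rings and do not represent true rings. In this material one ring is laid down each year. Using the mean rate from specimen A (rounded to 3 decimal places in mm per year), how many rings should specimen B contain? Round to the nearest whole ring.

510 rings

Specimen A: after corrections the count is 767 − 4 = 763 rings.
A: Mean rate = 293.7 mm / 763 years ≈ 0.385 mm/year.
For B, 196.3 / 0.385 = 509.87 years ≈ 510 rings.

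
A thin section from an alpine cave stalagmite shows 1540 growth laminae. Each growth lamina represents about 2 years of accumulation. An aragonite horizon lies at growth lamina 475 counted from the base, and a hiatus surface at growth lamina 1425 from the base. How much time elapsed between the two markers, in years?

Separation: 1425 − 475 = 950 growth laminae.
At 2 years per growth lamina, 950 × 2 = 1900 years.

1900 yr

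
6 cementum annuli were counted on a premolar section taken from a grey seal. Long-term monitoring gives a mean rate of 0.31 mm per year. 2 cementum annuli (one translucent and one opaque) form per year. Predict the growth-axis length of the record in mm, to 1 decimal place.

0.9 mm

Dividing by 2 cementum annuli per year: 6 / 2 = 3 years.
Predicted length = 0.31 mm/year × 3 years = 0.9 mm.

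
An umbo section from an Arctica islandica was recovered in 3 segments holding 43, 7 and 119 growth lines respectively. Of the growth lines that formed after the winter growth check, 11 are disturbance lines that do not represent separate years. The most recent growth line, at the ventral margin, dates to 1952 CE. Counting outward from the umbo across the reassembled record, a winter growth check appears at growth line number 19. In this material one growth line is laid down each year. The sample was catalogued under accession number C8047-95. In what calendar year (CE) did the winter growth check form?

Total growth lines = 43 + 7 + 119 = 169.
The winter growth check sits at growth line 19 from the umbo, so 169 − 19 = 150 growth lines formed after it.
150 − 11 false = 139 true growth lines after the winter growth check.
The growth line at the ventral margin is 1952 CE, so the winter growth check dates to 1952 − 139 = 1813 CE.

1813 CE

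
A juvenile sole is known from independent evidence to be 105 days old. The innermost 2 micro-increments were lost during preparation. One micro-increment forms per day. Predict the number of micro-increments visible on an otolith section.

103 micro-increments

Expected micro-increments over 105 days: 105.
Subtracting the 2 micro-increments not captured gives 105 − 2 = 103 micro-increments in the record.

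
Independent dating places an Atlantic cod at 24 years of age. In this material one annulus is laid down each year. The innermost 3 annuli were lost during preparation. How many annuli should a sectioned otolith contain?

21 annuli

One annulus per year gives 24 annuli over 24 years.
Subtracting the 3 annuli not captured gives 24 − 3 = 21 annuli in the record.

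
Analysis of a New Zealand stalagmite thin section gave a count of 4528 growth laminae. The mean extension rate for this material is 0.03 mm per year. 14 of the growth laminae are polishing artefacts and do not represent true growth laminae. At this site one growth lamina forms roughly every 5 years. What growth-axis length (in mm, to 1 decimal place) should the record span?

Correcting the raw count gives 4528 − 14 = 4514 true growth laminae.
Multiplying by 5 years per growth lamina: 4514 × 5 = 22570 years.
Predicted length = 0.03 mm/year × 22570 years = 677.1 mm.

677.1 mm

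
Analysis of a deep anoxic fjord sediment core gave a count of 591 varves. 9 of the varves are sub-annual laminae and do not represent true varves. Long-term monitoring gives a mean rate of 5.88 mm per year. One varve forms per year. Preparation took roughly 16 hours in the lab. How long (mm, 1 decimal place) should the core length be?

3422.2 mm

Correcting the raw count gives 591 − 9 = 582 true varves.
Predicted length = 5.88 mm/year × 582 years = 3422.2 mm.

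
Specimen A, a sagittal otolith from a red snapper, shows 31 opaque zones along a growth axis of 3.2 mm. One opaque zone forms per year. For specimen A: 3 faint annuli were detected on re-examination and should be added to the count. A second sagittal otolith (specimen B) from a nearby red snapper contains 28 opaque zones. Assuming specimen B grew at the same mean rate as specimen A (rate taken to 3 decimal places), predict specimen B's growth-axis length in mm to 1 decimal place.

Specimen A: correcting the raw count gives 31 + 3 = 34 true opaque zones.
A: Extension rate ≈ 3.2 / 34 = 0.094 mm per year.
For B, 0.094 mm/year × 28 years = 2.6 mm.

2.6 mm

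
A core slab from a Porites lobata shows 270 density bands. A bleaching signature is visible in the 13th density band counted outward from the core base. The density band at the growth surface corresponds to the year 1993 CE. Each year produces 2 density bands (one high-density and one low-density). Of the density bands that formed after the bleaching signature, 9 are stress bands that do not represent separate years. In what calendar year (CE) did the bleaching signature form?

Between density band 13 and the growth surface there are 270 − 13 = 257 density bands.
Excluding 9 false density bands: 257 − 9 = 248.
With 2 density bands per year, 248 / 2 = 124 years.
1993 − 124 = 1869 CE.

1869 CE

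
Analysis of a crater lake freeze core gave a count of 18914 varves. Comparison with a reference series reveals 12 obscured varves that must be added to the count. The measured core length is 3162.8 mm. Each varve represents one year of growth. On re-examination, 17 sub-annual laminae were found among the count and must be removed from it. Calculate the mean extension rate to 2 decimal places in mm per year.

Adjusted count: 18914 − 17 + 12 = 18909 varves.
Extension rate ≈ 3162.8 / 18909 = 0.17 mm per year.

0.17 mm per year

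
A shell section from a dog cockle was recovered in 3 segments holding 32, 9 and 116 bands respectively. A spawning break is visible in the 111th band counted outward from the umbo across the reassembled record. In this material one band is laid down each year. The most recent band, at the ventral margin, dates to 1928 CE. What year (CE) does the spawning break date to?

1882 CE

Total bands = 32 + 9 + 116 = 157.
Between band 111 and the ventral margin there are 157 − 111 = 46 bands.
1928 − 46 = 1882 CE.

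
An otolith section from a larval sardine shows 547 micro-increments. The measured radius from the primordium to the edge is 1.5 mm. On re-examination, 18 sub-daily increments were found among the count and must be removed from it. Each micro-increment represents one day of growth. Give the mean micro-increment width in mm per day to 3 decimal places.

Adjusted count: 547 − 18 = 529 micro-increments.
Mean rate = 1.5 mm / 529 days ≈ 0.003 mm per day.

0.003 mm per day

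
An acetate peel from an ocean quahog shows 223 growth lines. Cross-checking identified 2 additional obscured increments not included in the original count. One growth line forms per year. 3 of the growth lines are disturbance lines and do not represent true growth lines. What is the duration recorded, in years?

222 yr

Adjusted count: 223 − 3 + 2 = 222 growth lines.
One growth line per year makes the duration 222 years.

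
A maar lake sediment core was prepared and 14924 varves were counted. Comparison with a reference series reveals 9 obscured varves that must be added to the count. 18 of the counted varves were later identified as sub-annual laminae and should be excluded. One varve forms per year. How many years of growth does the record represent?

14915 yr

True varve count = 14924 − 18 + 9 = 14915.
At one varve per year, that is 14915 years.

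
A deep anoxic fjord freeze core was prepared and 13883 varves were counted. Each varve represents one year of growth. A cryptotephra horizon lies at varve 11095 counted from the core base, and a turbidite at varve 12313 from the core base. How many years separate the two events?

12313 − 11095 = 1218 varves lie between the two events.
That is 1218 years at one varve per year.

1218 yr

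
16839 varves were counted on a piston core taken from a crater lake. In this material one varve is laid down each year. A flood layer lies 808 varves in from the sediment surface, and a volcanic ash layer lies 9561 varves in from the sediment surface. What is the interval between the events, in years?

9561 − 808 = 8753 varves lie between the two events.
That is 8753 years at one varve per year.

8753 years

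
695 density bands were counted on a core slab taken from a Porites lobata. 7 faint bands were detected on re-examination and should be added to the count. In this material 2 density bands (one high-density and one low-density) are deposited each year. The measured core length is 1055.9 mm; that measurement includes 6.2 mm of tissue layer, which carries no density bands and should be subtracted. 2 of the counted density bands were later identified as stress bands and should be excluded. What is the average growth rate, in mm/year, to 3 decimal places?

2.999 mm/year

Correcting the raw count gives 695 − 2 + 7 = 700 true density bands.
700 density bands at 2 per year is 700 / 2 = 350 years.
Removing the 6.2 mm offcut leaves 1055.9 − 6.2 = 1049.7 mm.
Mean rate = 1049.7 mm / 350 years ≈ 2.999 mm/year.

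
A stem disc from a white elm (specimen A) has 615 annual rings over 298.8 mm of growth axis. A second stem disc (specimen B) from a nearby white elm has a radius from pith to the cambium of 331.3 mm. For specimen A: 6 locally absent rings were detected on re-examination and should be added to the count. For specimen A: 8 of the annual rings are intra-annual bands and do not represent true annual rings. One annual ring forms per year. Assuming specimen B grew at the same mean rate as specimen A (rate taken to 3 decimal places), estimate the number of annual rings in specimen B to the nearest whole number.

Specimen A: after corrections the count is 615 − 8 + 6 = 613 annual rings.
A: 298.8 mm over 613 years gives 298.8 / 613 ≈ 0.487 mm per year.
B spans 331.3 / 0.487 = 680.29 years ≈ 680 annual rings.

680 annual rings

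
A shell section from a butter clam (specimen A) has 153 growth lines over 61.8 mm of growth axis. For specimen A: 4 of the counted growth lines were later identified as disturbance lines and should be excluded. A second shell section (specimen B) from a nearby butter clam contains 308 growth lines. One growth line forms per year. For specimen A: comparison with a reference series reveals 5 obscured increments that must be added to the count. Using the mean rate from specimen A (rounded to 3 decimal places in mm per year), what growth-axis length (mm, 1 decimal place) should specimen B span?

123.5 mm

Specimen A: correcting the raw count gives 153 − 4 + 5 = 154 true growth lines.
A: 61.8 mm over 154 years gives 61.8 / 154 ≈ 0.401 mm/year.
For B, 0.401 mm/year × 308 years = 123.5 mm.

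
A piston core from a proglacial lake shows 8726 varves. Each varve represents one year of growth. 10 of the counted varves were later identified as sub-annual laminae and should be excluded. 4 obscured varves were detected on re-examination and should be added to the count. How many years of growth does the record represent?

8720 years

Correcting the raw count gives 8726 − 10 + 4 = 8720 true varves.
With a one-to-one varve periodicity this is 8720 years.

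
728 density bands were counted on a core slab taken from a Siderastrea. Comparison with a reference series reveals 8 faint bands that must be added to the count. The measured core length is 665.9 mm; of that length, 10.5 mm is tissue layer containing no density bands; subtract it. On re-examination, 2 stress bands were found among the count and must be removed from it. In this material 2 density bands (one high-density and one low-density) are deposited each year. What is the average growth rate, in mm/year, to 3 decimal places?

Adjusted count: 728 − 2 + 8 = 734 density bands.
734 density bands at 2 per year is 734 / 2 = 367 years.
The growth record spans 665.9 − 10.5 = 655.4 mm.
Extension rate ≈ 655.4 / 367 = 1.786 mm/year.

1.786 mm/year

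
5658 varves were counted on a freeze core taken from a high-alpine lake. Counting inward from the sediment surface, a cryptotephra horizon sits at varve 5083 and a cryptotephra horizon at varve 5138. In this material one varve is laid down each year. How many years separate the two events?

The two markers are separated by 5138 − 5083 = 55 varves.
At one varve per year, 55 years elapsed between them.

55 years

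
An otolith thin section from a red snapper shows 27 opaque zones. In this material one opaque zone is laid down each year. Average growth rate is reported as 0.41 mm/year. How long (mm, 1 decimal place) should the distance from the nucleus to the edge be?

27 years of growth are recorded.
Length ≈ 0.41 × 27 = 11.1 mm.

11.1 mm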